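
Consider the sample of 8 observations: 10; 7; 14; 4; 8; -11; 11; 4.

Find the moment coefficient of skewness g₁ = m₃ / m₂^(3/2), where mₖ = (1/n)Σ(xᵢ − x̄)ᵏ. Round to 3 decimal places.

-1.401

x̄ = (10 + 7 + 14 + 4 + 8 - 11 + 11 + 4) / 8 = 5.8750
deviations (xᵢ − x̄): 4.1250, 1.1250, 8.1250, -1.8750, 2.1250, -16.8750, 5.1250, -1.8750
Σ(xᵢ − x̄)² = 406.8750 ⇒ m₂ = 406.8750/8 = 50.85938
Σ(xᵢ − x̄)³ = -4066.4063 ⇒ m₃ = -4066.4063/8 = -508.30078
m₂^(3/2) = 50.85938^(1.5) = 362.70749
g₁ = m₃ / m₂^(3/2) = -508.30078 / 362.70749 ≈ -1.401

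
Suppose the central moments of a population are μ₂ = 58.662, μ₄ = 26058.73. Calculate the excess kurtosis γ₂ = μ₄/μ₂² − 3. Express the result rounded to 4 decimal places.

μ₂² = 58.662² = 3441.23024
μ₄/μ₂² = 26058.73 / 3441.23024 = 7.57250
γ₂ = 7.57250 − 3 ≈ 4.5725

4.5725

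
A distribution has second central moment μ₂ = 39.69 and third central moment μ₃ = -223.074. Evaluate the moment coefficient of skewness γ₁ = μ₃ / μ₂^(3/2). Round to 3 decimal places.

-0.892

σ = √μ₂ = √39.69 = 6.30000
σ³ = μ₂^(3/2) = 250.04700
γ₁ = μ₃/σ³ = -223.074 / 250.04700 ≈ -0.892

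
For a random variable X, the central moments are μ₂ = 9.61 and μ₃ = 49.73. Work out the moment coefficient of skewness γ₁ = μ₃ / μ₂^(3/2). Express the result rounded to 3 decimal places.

1.669

σ = √μ₂ = √9.61 = 3.10000
σ³ = μ₂^(3/2) = 29.79100
γ₁ = μ₃/σ³ = 49.73 / 29.79100 ≈ 1.669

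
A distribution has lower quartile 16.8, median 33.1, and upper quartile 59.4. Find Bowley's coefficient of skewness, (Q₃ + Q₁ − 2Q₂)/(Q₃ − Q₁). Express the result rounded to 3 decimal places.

numerator: Q₃ + Q₁ − 2Q₂ = 59.4 + 16.8 − 2×33.1 = 10.0000
denominator: Q₃ − Q₁ = 59.4 − 16.8 = 42.6000
Bowley skewness = 10.0000 / 42.6000 ≈ 0.235

0.235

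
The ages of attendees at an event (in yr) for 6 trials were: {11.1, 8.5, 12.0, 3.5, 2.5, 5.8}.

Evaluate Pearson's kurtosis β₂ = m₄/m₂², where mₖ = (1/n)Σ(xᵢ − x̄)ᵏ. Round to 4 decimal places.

x̄ = 7.2333
Σ(xᵢ − x̄)² = 77.6733 ⇒ m₂ = 12.94556
Σ(xᵢ − x̄)⁴ = 1442.8004 ⇒ m₄ = 240.46673
m₂² = 167.58741
β₂ = m₄/m₂² = 240.46673 / 167.58741 ≈ 1.4349

1.4349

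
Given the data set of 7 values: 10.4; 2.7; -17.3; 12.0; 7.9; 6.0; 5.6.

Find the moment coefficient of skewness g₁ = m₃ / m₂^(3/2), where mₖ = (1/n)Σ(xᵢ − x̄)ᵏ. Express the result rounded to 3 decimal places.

x̄ = (10.4 + 2.7 - 17.3 + 12.0 + 7.9 + 6.0 + 5.6) / 7 = 3.9000
deviations (xᵢ − x̄): 6.5000, -1.2000, -21.2000, 8.1000, 4.0000, 2.1000, 1.7000
Σ(xᵢ − x̄)² = 582.0400 ⇒ m₂ = 582.0400/7 = 83.14857
Σ(xᵢ − x̄)³ = -8645.6160 ⇒ m₃ = -8645.6160/7 = -1235.08800
m₂^(3/2) = 83.14857^(1.5) = 758.19722
g₁ = m₃ / m₂^(3/2) = -1235.08800 / 758.19722 ≈ -1.629

-1.629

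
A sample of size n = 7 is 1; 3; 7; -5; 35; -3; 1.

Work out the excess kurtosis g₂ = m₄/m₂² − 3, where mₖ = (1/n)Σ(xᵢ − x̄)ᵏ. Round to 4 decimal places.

1.4340

x̄ = 5.5714
Σ(xᵢ − x̄)² = 1101.7143 ⇒ m₂ = 157.38776
Σ(xᵢ − x̄)⁴ = 768834.9854 ⇒ m₄ = 109833.56935
m₂² = 24770.90546
g₂ = m₄/m₂² − 3 = 4.43397 − 3 ≈ 1.4340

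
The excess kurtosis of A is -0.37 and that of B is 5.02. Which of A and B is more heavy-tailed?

Higher excess kurtosis ⇒ heavier tails relative to the normal distribution.
-0.37 vs 5.02: the larger is 5.02, so B has heavier tails. (B is leptokurtic — heavier-than-normal tails; the other is platykurtic.)

B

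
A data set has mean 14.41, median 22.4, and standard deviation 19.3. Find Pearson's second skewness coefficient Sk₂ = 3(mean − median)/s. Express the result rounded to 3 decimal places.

-1.242

Sk₂ = 3(14.41 − 22.4) / 19.3 = 3 × -7.9900 / 19.3
    = -23.9700 / 19.3 ≈ -1.242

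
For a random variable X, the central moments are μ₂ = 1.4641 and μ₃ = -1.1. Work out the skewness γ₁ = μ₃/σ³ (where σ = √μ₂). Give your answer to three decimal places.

-0.621

σ = √μ₂ = √1.4641 = 1.21000
σ³ = μ₂^(3/2) = 1.77156
γ₁ = μ₃/σ³ = -1.1 / 1.77156 ≈ -0.621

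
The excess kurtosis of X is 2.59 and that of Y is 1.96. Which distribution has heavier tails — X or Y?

Higher excess kurtosis ⇒ heavier tails relative to the normal distribution.
2.59 vs 1.96: the larger is 2.59, so X has heavier tails.

X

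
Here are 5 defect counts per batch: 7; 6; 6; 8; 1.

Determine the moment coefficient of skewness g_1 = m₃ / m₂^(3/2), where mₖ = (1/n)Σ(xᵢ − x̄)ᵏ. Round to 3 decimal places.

x̄ = (7 + 6 + 6 + 8 + 1) / 5 = 5.6000
deviations (xᵢ − x̄): 1.4000, 0.4000, 0.4000, 2.4000, -4.6000
Σ(xᵢ − x̄)² = 29.2000 ⇒ m₂ = 29.2000/5 = 5.84000
Σ(xᵢ − x̄)³ = -80.6400 ⇒ m₃ = -80.6400/5 = -16.12800
m₂^(3/2) = 5.84000^(1.5) = 14.11300
g_1 = m₃ / m₂^(3/2) = -16.12800 / 14.11300 ≈ -1.143

-1.143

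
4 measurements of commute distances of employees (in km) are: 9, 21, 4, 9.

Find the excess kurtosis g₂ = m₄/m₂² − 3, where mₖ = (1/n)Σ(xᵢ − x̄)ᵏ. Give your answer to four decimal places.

-0.8620

x̄ = 10.7500
Σ(xᵢ − x̄)² = 156.7500 ⇒ m₂ = 39.18750
Σ(xᵢ − x̄)⁴ = 13132.8281 ⇒ m₄ = 3283.20703
m₂² = 1535.66016
g₂ = m₄/m₂² − 3 = 2.13798 − 3 ≈ -0.8620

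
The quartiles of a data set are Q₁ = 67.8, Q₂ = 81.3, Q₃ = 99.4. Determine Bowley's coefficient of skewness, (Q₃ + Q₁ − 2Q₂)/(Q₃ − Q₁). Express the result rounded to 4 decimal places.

0.1456

numerator: Q₃ + Q₁ − 2Q₂ = 99.4 + 67.8 − 2×81.3 = 4.6000
denominator: Q₃ − Q₁ = 99.4 − 67.8 = 31.6000
Bowley skewness = 4.6000 / 31.6000 ≈ 0.1456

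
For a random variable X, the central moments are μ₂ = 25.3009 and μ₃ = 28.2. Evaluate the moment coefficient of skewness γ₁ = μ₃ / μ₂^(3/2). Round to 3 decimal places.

0.222

σ = √μ₂ = √25.3009 = 5.03000
σ³ = μ₂^(3/2) = 127.26353
γ₁ = μ₃/σ³ = 28.2 / 127.26353 ≈ 0.222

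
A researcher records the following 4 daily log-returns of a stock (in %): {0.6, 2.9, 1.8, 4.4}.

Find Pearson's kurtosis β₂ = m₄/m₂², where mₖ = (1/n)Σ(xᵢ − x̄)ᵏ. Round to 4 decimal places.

x̄ = 2.4250
Σ(xᵢ − x̄)² = 7.8475 ⇒ m₂ = 1.96188
Σ(xᵢ − x̄)⁴ = 26.5114 ⇒ m₄ = 6.62786
m₂² = 3.84895
β₂ = m₄/m₂² = 6.62786 / 3.84895 ≈ 1.7220

1.7220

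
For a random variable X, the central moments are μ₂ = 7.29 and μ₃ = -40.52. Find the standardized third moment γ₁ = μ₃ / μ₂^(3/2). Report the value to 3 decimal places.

-2.059

σ = √μ₂ = √7.29 = 2.70000
σ³ = μ₂^(3/2) = 19.68300
γ₁ = μ₃/σ³ = -40.52 / 19.68300 ≈ -2.059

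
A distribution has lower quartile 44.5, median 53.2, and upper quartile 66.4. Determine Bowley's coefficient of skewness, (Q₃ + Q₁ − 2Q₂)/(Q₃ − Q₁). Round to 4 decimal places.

numerator: Q₃ + Q₁ − 2Q₂ = 66.4 + 44.5 − 2×53.2 = 4.5000
denominator: Q₃ − Q₁ = 66.4 − 44.5 = 21.9000
Bowley skewness = 4.5000 / 21.9000 ≈ 0.2055

0.2055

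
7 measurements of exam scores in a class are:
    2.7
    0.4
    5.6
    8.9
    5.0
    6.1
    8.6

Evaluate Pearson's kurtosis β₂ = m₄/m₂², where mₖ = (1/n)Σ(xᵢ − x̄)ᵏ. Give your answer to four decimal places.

x̄ = 5.3286
Σ(xᵢ − x̄)² = 55.4343 ⇒ m₂ = 7.91918
Σ(xᵢ − x̄)⁴ = 915.3853 ⇒ m₄ = 130.76933
m₂² = 62.71347
β₂ = m₄/m₂² = 130.76933 / 62.71347 ≈ 2.0852

2.0852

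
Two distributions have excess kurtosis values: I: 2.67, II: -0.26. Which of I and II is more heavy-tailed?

I

Higher excess kurtosis ⇒ heavier tails relative to the normal distribution.
2.67 vs -0.26: the larger is 2.67, so I has heavier tails. (I is leptokurtic — heavier-than-normal tails; the other is platykurtic.)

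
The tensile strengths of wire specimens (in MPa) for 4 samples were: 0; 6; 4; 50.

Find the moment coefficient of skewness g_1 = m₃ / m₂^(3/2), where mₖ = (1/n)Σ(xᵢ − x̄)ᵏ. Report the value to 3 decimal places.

x̄ = (0 + 6 + 4 + 50) / 4 = 15.0000
deviations (xᵢ − x̄): -15.0000, -9.0000, -11.0000, 35.0000
Σ(xᵢ − x̄)² = 1652.0000 ⇒ m₂ = 1652.0000/4 = 413.00000
Σ(xᵢ − x̄)³ = 37440.0000 ⇒ m₃ = 37440.0000/4 = 9360.00000
m₂^(3/2) = 413.00000^(1.5) = 8393.15179
g_1 = m₃ / m₂^(3/2) = 9360.00000 / 8393.15179 ≈ 1.115

1.115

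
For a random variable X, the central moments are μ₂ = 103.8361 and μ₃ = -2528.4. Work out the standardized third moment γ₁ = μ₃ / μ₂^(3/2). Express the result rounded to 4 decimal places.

σ = √μ₂ = √103.8361 = 10.19000
σ³ = μ₂^(3/2) = 1058.08986
γ₁ = μ₃/σ³ = -2528.4 / 1058.08986 ≈ -2.3896

-2.3896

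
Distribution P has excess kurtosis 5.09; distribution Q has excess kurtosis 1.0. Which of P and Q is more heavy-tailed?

Higher excess kurtosis ⇒ heavier tails relative to the normal distribution.
5.09 vs 1.0: the larger is 5.09, so P has heavier tails.

P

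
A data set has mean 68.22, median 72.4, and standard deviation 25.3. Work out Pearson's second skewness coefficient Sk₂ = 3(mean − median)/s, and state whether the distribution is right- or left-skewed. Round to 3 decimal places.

Sk₂ = 3(68.22 − 72.4) / 25.3 = 3 × -4.1800 / 25.3
    = -12.5400 / 25.3 ≈ -0.496
Sk₂ < 0 ⇒ mean < median ⇒ left-skewed (negative skew).

-0.496, left-skewed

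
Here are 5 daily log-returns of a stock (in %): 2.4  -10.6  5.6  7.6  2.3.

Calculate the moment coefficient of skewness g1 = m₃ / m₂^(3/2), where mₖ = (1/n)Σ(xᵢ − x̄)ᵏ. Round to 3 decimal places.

-1.131

x̄ = (2.4 - 10.6 + 5.6 + 7.6 + 2.3) / 5 = 1.4600
deviations (xᵢ − x̄): 0.9400, -12.0600, 4.1400, 6.1400, 0.8400
Σ(xᵢ − x̄)² = 201.8720 ⇒ m₂ = 201.8720/5 = 40.37440
Σ(xᵢ − x̄)³ = -1450.1930 ⇒ m₃ = -1450.1930/5 = -290.03861
m₂^(3/2) = 40.37440^(1.5) = 256.54238
g1 = m₃ / m₂^(3/2) = -290.03861 / 256.54238 ≈ -1.131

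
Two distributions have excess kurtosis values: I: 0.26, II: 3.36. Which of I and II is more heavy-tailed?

II

Higher excess kurtosis ⇒ heavier tails relative to the normal distribution.
0.26 vs 3.36: the larger is 3.36, so II has heavier tails.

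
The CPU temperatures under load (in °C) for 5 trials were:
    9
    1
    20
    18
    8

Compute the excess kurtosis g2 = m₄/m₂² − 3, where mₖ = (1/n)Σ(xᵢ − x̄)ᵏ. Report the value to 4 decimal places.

-1.3811

x̄ = 11.2000
Σ(xᵢ − x̄)² = 242.8000 ⇒ m₂ = 48.56000
Σ(xᵢ − x̄)⁴ = 19087.6960 ⇒ m₄ = 3817.53920
m₂² = 2358.07360
g2 = m₄/m₂² − 3 = 1.61892 − 3 ≈ -1.3811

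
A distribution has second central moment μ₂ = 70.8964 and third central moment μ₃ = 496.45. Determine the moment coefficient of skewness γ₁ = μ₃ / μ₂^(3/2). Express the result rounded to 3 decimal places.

0.832

σ = √μ₂ = √70.8964 = 8.42000
σ³ = μ₂^(3/2) = 596.94769
γ₁ = μ₃/σ³ = 496.45 / 596.94769 ≈ 0.832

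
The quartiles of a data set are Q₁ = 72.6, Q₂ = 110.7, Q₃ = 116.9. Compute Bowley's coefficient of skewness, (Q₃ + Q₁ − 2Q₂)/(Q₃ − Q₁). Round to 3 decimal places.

numerator: Q₃ + Q₁ − 2Q₂ = 116.9 + 72.6 − 2×110.7 = -31.9000
denominator: Q₃ − Q₁ = 116.9 − 72.6 = 44.3000
Bowley skewness = -31.9000 / 44.3000 ≈ -0.720

-0.720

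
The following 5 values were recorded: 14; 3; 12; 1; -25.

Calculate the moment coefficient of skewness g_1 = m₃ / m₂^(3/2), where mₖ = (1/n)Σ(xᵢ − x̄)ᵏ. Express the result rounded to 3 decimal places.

-1.039

x̄ = (14 + 3 + 12 + 1 - 25) / 5 = 1.0000
deviations (xᵢ − x̄): 13.0000, 2.0000, 11.0000, 0.0000, -26.0000
Σ(xᵢ − x̄)² = 970.0000 ⇒ m₂ = 970.0000/5 = 194.00000
Σ(xᵢ − x̄)³ = -14040.0000 ⇒ m₃ = -14040.0000/5 = -2808.00000
m₂^(3/2) = 194.00000^(1.5) = 2702.10733
g_1 = m₃ / m₂^(3/2) = -2808.00000 / 2702.10733 ≈ -1.039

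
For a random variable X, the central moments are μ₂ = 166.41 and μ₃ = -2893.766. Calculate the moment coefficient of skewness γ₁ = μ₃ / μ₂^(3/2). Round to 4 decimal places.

σ = √μ₂ = √166.41 = 12.90000
σ³ = μ₂^(3/2) = 2146.68900
γ₁ = μ₃/σ³ = -2893.766 / 2146.68900 ≈ -1.3480

-1.3480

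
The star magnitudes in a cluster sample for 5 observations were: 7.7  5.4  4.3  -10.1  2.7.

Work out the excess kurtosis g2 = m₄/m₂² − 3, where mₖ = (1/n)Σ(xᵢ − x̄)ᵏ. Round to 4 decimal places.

-0.0588

x̄ = 2.0000
Σ(xᵢ − x̄)² = 196.2400 ⇒ m₂ = 39.24800
Σ(xᵢ − x̄)⁴ = 22653.3460 ⇒ m₄ = 4530.66920
m₂² = 1540.40550
g2 = m₄/m₂² − 3 = 2.94122 − 3 ≈ -0.0588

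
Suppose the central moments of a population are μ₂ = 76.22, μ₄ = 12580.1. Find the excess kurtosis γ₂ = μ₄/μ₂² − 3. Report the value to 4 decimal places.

μ₂² = 76.22² = 5809.48840
μ₄/μ₂² = 12580.1 / 5809.48840 = 2.16544
γ₂ = 2.16544 − 3 ≈ -0.8346

-0.8346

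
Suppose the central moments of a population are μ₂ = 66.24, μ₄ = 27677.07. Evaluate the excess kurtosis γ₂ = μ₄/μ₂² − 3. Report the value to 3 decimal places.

3.308

μ₂² = 66.24² = 4387.73760
μ₄/μ₂² = 27677.07 / 4387.73760 = 6.30782
γ₂ = 6.30782 − 3 ≈ 3.308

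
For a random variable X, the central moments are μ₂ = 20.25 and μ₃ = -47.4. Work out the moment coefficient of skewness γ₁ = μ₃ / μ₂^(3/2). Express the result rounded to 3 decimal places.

σ = √μ₂ = √20.25 = 4.50000
σ³ = μ₂^(3/2) = 91.12500
γ₁ = μ₃/σ³ = -47.4 / 91.12500 ≈ -0.520

-0.520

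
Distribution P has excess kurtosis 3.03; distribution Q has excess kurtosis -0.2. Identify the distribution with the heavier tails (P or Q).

Higher excess kurtosis ⇒ heavier tails relative to the normal distribution.
3.03 vs -0.2: the larger is 3.03, so P has heavier tails. (P is leptokurtic — heavier-than-normal tails; the other is platykurtic.)

P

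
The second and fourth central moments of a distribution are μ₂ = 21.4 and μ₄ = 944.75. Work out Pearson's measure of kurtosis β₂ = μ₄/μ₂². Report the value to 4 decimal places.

2.0630

μ₂² = 21.4² = 457.96000
μ₄/μ₂² = 944.75 / 457.96000 = 2.06295
β₂ ≈ 2.0630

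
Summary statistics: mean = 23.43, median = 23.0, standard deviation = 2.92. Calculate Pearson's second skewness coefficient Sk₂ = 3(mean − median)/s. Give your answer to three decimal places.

0.442

Sk₂ = 3(23.43 − 23.0) / 2.92 = 3 × 0.4300 / 2.92
    = 1.2900 / 2.92 ≈ 0.442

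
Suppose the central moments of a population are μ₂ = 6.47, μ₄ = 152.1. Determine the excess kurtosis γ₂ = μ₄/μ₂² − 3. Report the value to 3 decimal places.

μ₂² = 6.47² = 41.86090
μ₄/μ₂² = 152.1 / 41.86090 = 3.63346
γ₂ = 3.63346 − 3 ≈ 0.633

0.633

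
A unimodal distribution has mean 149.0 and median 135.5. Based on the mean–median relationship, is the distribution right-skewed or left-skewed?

mean − median = 149.0 − 135.5 = 13.5
mean > median ⇒ the longer tail is on the right ⇒ right-skewed (positively skewed).

right-skewed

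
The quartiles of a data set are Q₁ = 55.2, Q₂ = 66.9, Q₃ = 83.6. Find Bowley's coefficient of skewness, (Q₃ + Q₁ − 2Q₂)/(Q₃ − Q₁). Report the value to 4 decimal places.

numerator: Q₃ + Q₁ − 2Q₂ = 83.6 + 55.2 − 2×66.9 = 5.0000
denominator: Q₃ − Q₁ = 83.6 − 55.2 = 28.4000
Bowley skewness = 5.0000 / 28.4000 ≈ 0.1761

0.1761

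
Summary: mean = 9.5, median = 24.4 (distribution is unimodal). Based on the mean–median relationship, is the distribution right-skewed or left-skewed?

mean − median = 9.5 − 24.4 = -14.9
mean < median ⇒ the longer tail is on the left ⇒ left-skewed (negatively skewed).

left-skewed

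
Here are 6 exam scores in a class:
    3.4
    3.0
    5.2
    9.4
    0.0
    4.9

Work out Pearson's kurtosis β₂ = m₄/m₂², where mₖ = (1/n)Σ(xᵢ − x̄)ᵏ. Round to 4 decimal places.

x̄ = 4.3167
Σ(xᵢ − x̄)² = 48.1683 ⇒ m₂ = 8.02806
Σ(xᵢ − x̄)⁴ = 1019.3675 ⇒ m₄ = 169.89459
m₂² = 64.44968
β₂ = m₄/m₂² = 169.89459 / 64.44968 ≈ 2.6361

2.6361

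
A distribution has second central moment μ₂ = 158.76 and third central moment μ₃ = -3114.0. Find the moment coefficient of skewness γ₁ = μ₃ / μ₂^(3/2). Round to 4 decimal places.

σ = √μ₂ = √158.76 = 12.60000
σ³ = μ₂^(3/2) = 2000.37600
γ₁ = μ₃/σ³ = -3114.0 / 2000.37600 ≈ -1.5567

-1.5567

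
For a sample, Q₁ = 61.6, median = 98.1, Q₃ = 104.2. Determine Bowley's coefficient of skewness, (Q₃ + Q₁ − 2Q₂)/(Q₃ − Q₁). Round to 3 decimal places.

numerator: Q₃ + Q₁ − 2Q₂ = 104.2 + 61.6 − 2×98.1 = -30.4000
denominator: Q₃ − Q₁ = 104.2 − 61.6 = 42.6000
Bowley skewness = -30.4000 / 42.6000 ≈ -0.714

-0.714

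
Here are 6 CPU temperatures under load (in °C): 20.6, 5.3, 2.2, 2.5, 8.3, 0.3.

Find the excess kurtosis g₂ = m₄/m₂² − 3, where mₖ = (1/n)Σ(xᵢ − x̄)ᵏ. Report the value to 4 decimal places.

x̄ = 6.5333
Σ(xᵢ − x̄)² = 276.4133 ⇒ m₂ = 46.06889
Σ(xᵢ − x̄)⁴ = 41291.9451 ⇒ m₄ = 6881.99085
m₂² = 2122.34252
g₂ = m₄/m₂² − 3 = 3.24264 − 3 ≈ 0.2426

0.2426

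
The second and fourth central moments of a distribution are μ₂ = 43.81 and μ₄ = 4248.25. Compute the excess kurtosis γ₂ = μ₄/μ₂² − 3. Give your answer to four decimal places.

-0.7866

μ₂² = 43.81² = 1919.31610
μ₄/μ₂² = 4248.25 / 1919.31610 = 2.21342
γ₂ = 2.21342 − 3 ≈ -0.7866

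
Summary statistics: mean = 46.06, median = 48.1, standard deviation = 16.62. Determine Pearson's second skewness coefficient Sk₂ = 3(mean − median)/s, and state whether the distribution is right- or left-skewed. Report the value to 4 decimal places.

-0.3682, left-skewed

Sk₂ = 3(46.06 − 48.1) / 16.62 = 3 × -2.0400 / 16.62
    = -6.1200 / 16.62 ≈ -0.3682
Sk₂ < 0 ⇒ mean < median ⇒ left-skewed (negative skew).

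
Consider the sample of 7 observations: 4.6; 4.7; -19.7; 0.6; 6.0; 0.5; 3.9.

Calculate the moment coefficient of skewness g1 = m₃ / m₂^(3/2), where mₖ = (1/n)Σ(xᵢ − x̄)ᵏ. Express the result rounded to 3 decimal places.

x̄ = (4.6 + 4.7 - 19.7 + 0.6 + 6.0 + 0.5 + 3.9) / 7 = 0.0857
deviations (xᵢ − x̄): 4.5143, 4.6143, -19.7857, 0.5143, 5.9143, 0.4143, 3.8143
Σ(xᵢ − x̄)² = 483.1086 ⇒ m₂ = 483.1086/7 = 69.01551
Σ(xᵢ − x̄)³ = -7292.7863 ⇒ m₃ = -7292.7863/7 = -1041.82662
m₂^(3/2) = 69.01551^(1.5) = 573.35031
g1 = m₃ / m₂^(3/2) = -1041.82662 / 573.35031 ≈ -1.817

-1.817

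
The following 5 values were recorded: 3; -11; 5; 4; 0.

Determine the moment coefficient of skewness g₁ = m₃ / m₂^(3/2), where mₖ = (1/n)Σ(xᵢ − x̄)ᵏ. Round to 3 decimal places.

-1.220

x̄ = (3 - 11 + 5 + 4 + 0) / 5 = 0.2000
deviations (xᵢ − x̄): 2.8000, -11.2000, 4.8000, 3.8000, -0.2000
Σ(xᵢ − x̄)² = 170.8000 ⇒ m₂ = 170.8000/5 = 34.16000
Σ(xᵢ − x̄)³ = -1217.5200 ⇒ m₃ = -1217.5200/5 = -243.50400
m₂^(3/2) = 34.16000^(1.5) = 199.65344
g₁ = m₃ / m₂^(3/2) = -243.50400 / 199.65344 ≈ -1.220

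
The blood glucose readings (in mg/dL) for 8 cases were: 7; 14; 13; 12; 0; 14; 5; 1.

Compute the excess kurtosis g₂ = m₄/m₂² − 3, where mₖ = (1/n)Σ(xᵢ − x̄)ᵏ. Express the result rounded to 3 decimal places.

x̄ = 8.2500
Σ(xᵢ − x̄)² = 235.5000 ⇒ m₂ = 29.43750
Σ(xᵢ − x̄)⁴ = 10402.4063 ⇒ m₄ = 1300.30078
m₂² = 866.56641
g₂ = m₄/m₂² − 3 = 1.50052 − 3 ≈ -1.499

-1.499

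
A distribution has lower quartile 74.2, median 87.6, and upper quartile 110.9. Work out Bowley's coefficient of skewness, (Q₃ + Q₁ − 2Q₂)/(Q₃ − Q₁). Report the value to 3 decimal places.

numerator: Q₃ + Q₁ − 2Q₂ = 110.9 + 74.2 − 2×87.6 = 9.9000
denominator: Q₃ − Q₁ = 110.9 − 74.2 = 36.7000
Bowley skewness = 9.9000 / 36.7000 ≈ 0.270

0.270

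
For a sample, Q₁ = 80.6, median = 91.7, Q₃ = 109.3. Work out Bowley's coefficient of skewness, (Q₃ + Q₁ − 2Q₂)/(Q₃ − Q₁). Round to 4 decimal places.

0.2265

numerator: Q₃ + Q₁ − 2Q₂ = 109.3 + 80.6 − 2×91.7 = 6.5000
denominator: Q₃ − Q₁ = 109.3 − 80.6 = 28.7000
Bowley skewness = 6.5000 / 28.7000 ≈ 0.2265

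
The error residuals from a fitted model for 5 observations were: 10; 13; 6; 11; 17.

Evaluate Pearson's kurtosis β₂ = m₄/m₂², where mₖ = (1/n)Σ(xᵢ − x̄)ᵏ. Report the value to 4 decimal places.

2.1691

x̄ = 11.4000
Σ(xᵢ − x̄)² = 65.2000 ⇒ m₂ = 13.04000
Σ(xᵢ − x̄)⁴ = 1844.1760 ⇒ m₄ = 368.83520
m₂² = 170.04160
β₂ = m₄/m₂² = 368.83520 / 170.04160 ≈ 2.1691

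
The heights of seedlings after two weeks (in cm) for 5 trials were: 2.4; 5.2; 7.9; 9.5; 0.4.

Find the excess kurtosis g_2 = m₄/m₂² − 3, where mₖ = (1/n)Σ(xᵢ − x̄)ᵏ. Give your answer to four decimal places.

x̄ = 5.0800
Σ(xᵢ − x̄)² = 56.5880 ⇒ m₂ = 11.31760
Σ(xᵢ − x̄)⁴ = 976.2138 ⇒ m₄ = 195.24276
m₂² = 128.08807
g_2 = m₄/m₂² − 3 = 1.52429 − 3 ≈ -1.4757

-1.4757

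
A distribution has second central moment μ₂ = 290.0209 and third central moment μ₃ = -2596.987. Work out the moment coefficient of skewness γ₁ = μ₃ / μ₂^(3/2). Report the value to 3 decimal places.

σ = √μ₂ = √290.0209 = 17.03000
σ³ = μ₂^(3/2) = 4939.05593
γ₁ = μ₃/σ³ = -2596.987 / 4939.05593 ≈ -0.526

-0.526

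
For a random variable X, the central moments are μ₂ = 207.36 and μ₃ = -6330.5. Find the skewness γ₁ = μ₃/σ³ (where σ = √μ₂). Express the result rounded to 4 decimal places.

σ = √μ₂ = √207.36 = 14.40000
σ³ = μ₂^(3/2) = 2985.98400
γ₁ = μ₃/σ³ = -6330.5 / 2985.98400 ≈ -2.1201

-2.1201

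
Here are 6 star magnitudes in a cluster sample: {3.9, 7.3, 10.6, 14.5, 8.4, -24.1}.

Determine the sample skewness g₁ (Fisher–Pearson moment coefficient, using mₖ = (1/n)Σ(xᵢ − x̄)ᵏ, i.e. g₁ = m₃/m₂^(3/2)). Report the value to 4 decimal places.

-1.5338

x̄ = (3.9 + 7.3 + 10.6 + 14.5 + 8.4 - 24.1) / 6 = 3.4333
deviations (xᵢ − x̄): 0.4667, 3.8667, 7.1667, 11.0667, 4.9667, -27.5333
Σ(xᵢ − x̄)² = 971.7533 ⇒ m₂ = 971.7533/6 = 161.95889
Σ(xᵢ − x̄)³ = -18968.7276 ⇒ m₃ = -18968.7276/6 = -3161.45459
m₂^(3/2) = 161.95889^(1.5) = 2061.13854
g₁ = m₃ / m₂^(3/2) = -3161.45459 / 2061.13854 ≈ -1.5338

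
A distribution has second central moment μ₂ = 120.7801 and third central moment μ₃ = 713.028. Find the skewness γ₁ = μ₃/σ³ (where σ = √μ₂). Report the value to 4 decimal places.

σ = √μ₂ = √120.7801 = 10.99000
σ³ = μ₂^(3/2) = 1327.37330
γ₁ = μ₃/σ³ = 713.028 / 1327.37330 ≈ 0.5372

0.5372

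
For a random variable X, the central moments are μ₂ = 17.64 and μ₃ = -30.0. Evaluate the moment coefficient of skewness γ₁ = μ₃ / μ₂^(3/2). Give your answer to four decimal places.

-0.4049

σ = √μ₂ = √17.64 = 4.20000
σ³ = μ₂^(3/2) = 74.08800
γ₁ = μ₃/σ³ = -30.0 / 74.08800 ≈ -0.4049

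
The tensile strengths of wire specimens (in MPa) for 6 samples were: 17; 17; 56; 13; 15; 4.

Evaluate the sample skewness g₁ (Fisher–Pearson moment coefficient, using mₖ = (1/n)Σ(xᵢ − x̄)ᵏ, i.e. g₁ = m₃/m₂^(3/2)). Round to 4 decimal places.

x̄ = (17 + 17 + 56 + 13 + 15 + 4) / 6 = 20.3333
deviations (xᵢ − x̄): -3.3333, -3.3333, 35.6667, -7.3333, -5.3333, -16.3333
Σ(xᵢ − x̄)² = 1643.3333 ⇒ m₂ = 1643.3333/6 = 273.88889
Σ(xᵢ − x̄)³ = 40394.4444 ⇒ m₃ = 40394.4444/6 = 6732.40741
m₂^(3/2) = 273.88889^(1.5) = 4532.74848
g₁ = m₃ / m₂^(3/2) = 6732.40741 / 4532.74848 ≈ 1.4853

1.4853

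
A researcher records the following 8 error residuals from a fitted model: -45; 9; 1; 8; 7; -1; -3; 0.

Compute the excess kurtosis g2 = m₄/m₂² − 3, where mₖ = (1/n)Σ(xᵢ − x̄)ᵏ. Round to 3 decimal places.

2.424

x̄ = -3.0000
Σ(xᵢ − x̄)² = 2158.0000 ⇒ m₂ = 269.75000
Σ(xᵢ − x̄)⁴ = 3157426.0000 ⇒ m₄ = 394678.25000
m₂² = 72765.06250
g2 = m₄/m₂² − 3 = 5.42401 − 3 ≈ 2.424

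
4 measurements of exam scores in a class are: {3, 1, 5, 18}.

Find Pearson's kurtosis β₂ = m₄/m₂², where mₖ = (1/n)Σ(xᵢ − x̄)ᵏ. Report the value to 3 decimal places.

x̄ = 6.7500
Σ(xᵢ − x̄)² = 176.7500 ⇒ m₂ = 44.18750
Σ(xᵢ − x̄)⁴ = 17318.3281 ⇒ m₄ = 4329.58203
m₂² = 1952.53516
β₂ = m₄/m₂² = 4329.58203 / 1952.53516 ≈ 2.217

2.217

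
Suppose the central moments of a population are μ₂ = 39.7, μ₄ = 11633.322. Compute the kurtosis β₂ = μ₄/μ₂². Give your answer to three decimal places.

7.381

μ₂² = 39.7² = 1576.09000
μ₄/μ₂² = 11633.322 / 1576.09000 = 7.38113
β₂ ≈ 7.381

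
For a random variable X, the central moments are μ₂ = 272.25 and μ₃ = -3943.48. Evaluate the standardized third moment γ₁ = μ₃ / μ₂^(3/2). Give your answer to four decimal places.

-0.8779

σ = √μ₂ = √272.25 = 16.50000
σ³ = μ₂^(3/2) = 4492.12500
γ₁ = μ₃/σ³ = -3943.48 / 4492.12500 ≈ -0.8779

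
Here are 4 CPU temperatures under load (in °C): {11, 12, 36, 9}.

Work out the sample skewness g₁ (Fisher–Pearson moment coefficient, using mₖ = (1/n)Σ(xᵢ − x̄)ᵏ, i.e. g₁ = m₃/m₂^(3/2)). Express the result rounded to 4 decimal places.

x̄ = (11 + 12 + 36 + 9) / 4 = 17.0000
deviations (xᵢ − x̄): -6.0000, -5.0000, 19.0000, -8.0000
Σ(xᵢ − x̄)² = 486.0000 ⇒ m₂ = 486.0000/4 = 121.50000
Σ(xᵢ − x̄)³ = 6006.0000 ⇒ m₃ = 6006.0000/4 = 1501.50000
m₂^(3/2) = 121.50000^(1.5) = 1339.25852
g₁ = m₃ / m₂^(3/2) = 1501.50000 / 1339.25852 ≈ 1.1211

1.1211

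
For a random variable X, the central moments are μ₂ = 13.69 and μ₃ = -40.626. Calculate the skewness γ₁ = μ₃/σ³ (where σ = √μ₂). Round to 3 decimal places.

-0.802

σ = √μ₂ = √13.69 = 3.70000
σ³ = μ₂^(3/2) = 50.65300
γ₁ = μ₃/σ³ = -40.626 / 50.65300 ≈ -0.802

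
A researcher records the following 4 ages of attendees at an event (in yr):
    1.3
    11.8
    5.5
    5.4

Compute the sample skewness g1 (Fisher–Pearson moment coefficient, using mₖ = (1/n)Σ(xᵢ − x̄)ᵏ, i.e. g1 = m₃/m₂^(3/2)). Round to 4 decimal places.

x̄ = (1.3 + 11.8 + 5.5 + 5.4) / 4 = 6.0000
deviations (xᵢ − x̄): -4.7000, 5.8000, -0.5000, -0.6000
Σ(xᵢ − x̄)² = 56.3400 ⇒ m₂ = 56.3400/4 = 14.08500
Σ(xᵢ − x̄)³ = 90.9480 ⇒ m₃ = 90.9480/4 = 22.73700
m₂^(3/2) = 14.08500^(1.5) = 52.86099
g1 = m₃ / m₂^(3/2) = 22.73700 / 52.86099 ≈ 0.4301

0.4301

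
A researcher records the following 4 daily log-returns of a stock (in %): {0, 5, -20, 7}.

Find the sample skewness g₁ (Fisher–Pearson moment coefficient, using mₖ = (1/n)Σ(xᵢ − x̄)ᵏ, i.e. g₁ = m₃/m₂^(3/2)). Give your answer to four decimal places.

x̄ = (0 + 5 - 20 + 7) / 4 = -2.0000
deviations (xᵢ − x̄): 2.0000, 7.0000, -18.0000, 9.0000
Σ(xᵢ − x̄)² = 458.0000 ⇒ m₂ = 458.0000/4 = 114.50000
Σ(xᵢ − x̄)³ = -4752.0000 ⇒ m₃ = -4752.0000/4 = -1188.00000
m₂^(3/2) = 114.50000^(1.5) = 1225.20350
g₁ = m₃ / m₂^(3/2) = -1188.00000 / 1225.20350 ≈ -0.9696

-0.9696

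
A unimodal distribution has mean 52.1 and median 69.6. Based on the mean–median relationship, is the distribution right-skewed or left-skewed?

left-skewed

mean − median = 52.1 − 69.6 = -17.5
mean < median ⇒ the longer tail is on the left ⇒ left-skewed (negatively skewed).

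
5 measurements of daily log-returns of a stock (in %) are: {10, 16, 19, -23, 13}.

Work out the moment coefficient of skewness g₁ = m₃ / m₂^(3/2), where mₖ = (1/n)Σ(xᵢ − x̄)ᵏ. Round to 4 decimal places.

-1.3577

x̄ = (10 + 16 + 19 - 23 + 13) / 5 = 7.0000
deviations (xᵢ − x̄): 3.0000, 9.0000, 12.0000, -30.0000, 6.0000
Σ(xᵢ − x̄)² = 1170.0000 ⇒ m₂ = 1170.0000/5 = 234.00000
Σ(xᵢ − x̄)³ = -24300.0000 ⇒ m₃ = -24300.0000/5 = -4860.00000
m₂^(3/2) = 234.00000^(1.5) = 3579.51170
g₁ = m₃ / m₂^(3/2) = -4860.00000 / 3579.51170 ≈ -1.3577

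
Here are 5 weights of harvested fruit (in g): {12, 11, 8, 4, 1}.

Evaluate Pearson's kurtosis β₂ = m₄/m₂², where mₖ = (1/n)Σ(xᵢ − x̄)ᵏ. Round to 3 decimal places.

x̄ = 7.2000
Σ(xᵢ − x̄)² = 86.8000 ⇒ m₂ = 17.36000
Σ(xᵢ − x̄)⁴ = 2322.2560 ⇒ m₄ = 464.45120
m₂² = 301.36960
β₂ = m₄/m₂² = 464.45120 / 301.36960 ≈ 1.541

1.541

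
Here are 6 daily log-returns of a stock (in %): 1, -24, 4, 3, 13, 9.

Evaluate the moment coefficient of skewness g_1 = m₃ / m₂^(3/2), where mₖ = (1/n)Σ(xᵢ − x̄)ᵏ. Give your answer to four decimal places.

-1.3289

x̄ = (1 - 24 + 4 + 3 + 13 + 9) / 6 = 1.0000
deviations (xᵢ − x̄): 0.0000, -25.0000, 3.0000, 2.0000, 12.0000, 8.0000
Σ(xᵢ − x̄)² = 846.0000 ⇒ m₂ = 846.0000/6 = 141.00000
Σ(xᵢ − x̄)³ = -13350.0000 ⇒ m₃ = -13350.0000/6 = -2225.00000
m₂^(3/2) = 141.00000^(1.5) = 1674.28223
g_1 = m₃ / m₂^(3/2) = -2225.00000 / 1674.28223 ≈ -1.3289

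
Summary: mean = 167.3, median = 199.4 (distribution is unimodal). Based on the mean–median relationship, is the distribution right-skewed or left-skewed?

mean − median = 167.3 − 199.4 = -32.1
mean < median ⇒ the longer tail is on the left ⇒ left-skewed (negatively skewed).

left-skewed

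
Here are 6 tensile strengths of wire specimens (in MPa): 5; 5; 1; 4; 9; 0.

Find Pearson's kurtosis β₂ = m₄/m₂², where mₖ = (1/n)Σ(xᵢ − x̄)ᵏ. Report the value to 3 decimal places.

2.139

x̄ = 4.0000
Σ(xᵢ − x̄)² = 52.0000 ⇒ m₂ = 8.66667
Σ(xᵢ − x̄)⁴ = 964.0000 ⇒ m₄ = 160.66667
m₂² = 75.11111
β₂ = m₄/m₂² = 160.66667 / 75.11111 ≈ 2.139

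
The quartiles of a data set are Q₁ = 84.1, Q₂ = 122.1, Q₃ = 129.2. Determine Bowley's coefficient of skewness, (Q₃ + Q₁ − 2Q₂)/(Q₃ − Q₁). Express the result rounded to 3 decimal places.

numerator: Q₃ + Q₁ − 2Q₂ = 129.2 + 84.1 − 2×122.1 = -30.9000
denominator: Q₃ − Q₁ = 129.2 − 84.1 = 45.1000
Bowley skewness = -30.9000 / 45.1000 ≈ -0.685

-0.685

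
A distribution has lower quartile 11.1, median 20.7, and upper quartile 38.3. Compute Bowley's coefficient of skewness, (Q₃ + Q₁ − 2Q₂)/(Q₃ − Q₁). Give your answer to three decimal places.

0.294

numerator: Q₃ + Q₁ − 2Q₂ = 38.3 + 11.1 − 2×20.7 = 8.0000
denominator: Q₃ − Q₁ = 38.3 − 11.1 = 27.2000
Bowley skewness = 8.0000 / 27.2000 ≈ 0.294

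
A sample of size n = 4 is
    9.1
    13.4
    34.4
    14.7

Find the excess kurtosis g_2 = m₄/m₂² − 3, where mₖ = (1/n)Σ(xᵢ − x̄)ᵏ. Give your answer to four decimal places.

-0.7685

x̄ = 17.9000
Σ(xᵢ − x̄)² = 380.1800 ⇒ m₂ = 95.04500
Σ(xᵢ − x̄)⁴ = 80631.9362 ⇒ m₄ = 20157.98405
m₂² = 9033.55202
g_2 = m₄/m₂² − 3 = 2.23146 − 3 ≈ -0.7685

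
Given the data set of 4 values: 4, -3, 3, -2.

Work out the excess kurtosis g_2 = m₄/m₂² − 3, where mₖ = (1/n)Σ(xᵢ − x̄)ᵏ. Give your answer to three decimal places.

x̄ = 0.5000
Σ(xᵢ − x̄)² = 37.0000 ⇒ m₂ = 9.25000
Σ(xᵢ − x̄)⁴ = 378.2500 ⇒ m₄ = 94.56250
m₂² = 85.56250
g_2 = m₄/m₂² − 3 = 1.10519 − 3 ≈ -1.895

-1.895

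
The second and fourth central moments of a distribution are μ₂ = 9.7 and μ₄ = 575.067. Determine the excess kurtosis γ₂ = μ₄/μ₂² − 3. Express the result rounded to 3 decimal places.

3.112

μ₂² = 9.7² = 94.09000
μ₄/μ₂² = 575.067 / 94.09000 = 6.11188
γ₂ = 6.11188 − 3 ≈ 3.112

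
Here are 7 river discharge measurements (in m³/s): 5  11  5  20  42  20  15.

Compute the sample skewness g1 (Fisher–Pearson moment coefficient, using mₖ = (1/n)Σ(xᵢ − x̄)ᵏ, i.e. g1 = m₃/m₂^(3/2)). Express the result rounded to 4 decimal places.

1.0858

x̄ = (5 + 11 + 5 + 20 + 42 + 20 + 15) / 7 = 16.8571
deviations (xᵢ − x̄): -11.8571, -5.8571, -11.8571, 3.1429, 25.1429, 3.1429, -1.8571
Σ(xᵢ − x̄)² = 970.8571 ⇒ m₂ = 970.8571/7 = 138.69388
Σ(xᵢ − x̄)³ = 12415.1020 ⇒ m₃ = 12415.1020/7 = 1773.58601
m₂^(3/2) = 138.69388^(1.5) = 1633.37512
g1 = m₃ / m₂^(3/2) = 1773.58601 / 1633.37512 ≈ 1.0858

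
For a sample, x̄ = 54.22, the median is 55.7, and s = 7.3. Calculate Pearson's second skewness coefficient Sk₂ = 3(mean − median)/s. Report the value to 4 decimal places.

-0.6082

Sk₂ = 3(54.22 − 55.7) / 7.3 = 3 × -1.4800 / 7.3
    = -4.4400 / 7.3 ≈ -0.6082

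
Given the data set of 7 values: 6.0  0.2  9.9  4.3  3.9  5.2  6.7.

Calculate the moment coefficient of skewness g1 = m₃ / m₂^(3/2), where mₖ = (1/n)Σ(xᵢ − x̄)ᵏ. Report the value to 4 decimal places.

-0.1094

x̄ = (6.0 + 0.2 + 9.9 + 4.3 + 3.9 + 5.2 + 6.7) / 7 = 5.1714
deviations (xᵢ − x̄): 0.8286, -4.9714, 4.7286, -0.8714, -1.2714, 0.0286, 1.5286
Σ(xᵢ − x̄)² = 52.4743 ⇒ m₂ = 52.4743/7 = 7.49633
Σ(xᵢ − x̄)³ = -15.7180 ⇒ m₃ = -15.7180/7 = -2.24543
m₂^(3/2) = 7.49633^(1.5) = 20.52451
g1 = m₃ / m₂^(3/2) = -2.24543 / 20.52451 ≈ -0.1094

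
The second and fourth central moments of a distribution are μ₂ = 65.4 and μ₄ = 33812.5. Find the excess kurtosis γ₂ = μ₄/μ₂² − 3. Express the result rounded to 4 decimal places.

4.9054

μ₂² = 65.4² = 4277.16000
μ₄/μ₂² = 33812.5 / 4277.16000 = 7.90536
γ₂ = 7.90536 − 3 ≈ 4.9054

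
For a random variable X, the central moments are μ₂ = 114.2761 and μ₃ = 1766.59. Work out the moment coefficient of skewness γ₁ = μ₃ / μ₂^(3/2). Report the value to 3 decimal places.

σ = √μ₂ = √114.2761 = 10.69000
σ³ = μ₂^(3/2) = 1221.61151
γ₁ = μ₃/σ³ = 1766.59 / 1221.61151 ≈ 1.446

1.446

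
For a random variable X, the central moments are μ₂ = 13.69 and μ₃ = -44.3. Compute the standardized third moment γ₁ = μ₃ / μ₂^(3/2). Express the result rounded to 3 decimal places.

-0.875

σ = √μ₂ = √13.69 = 3.70000
σ³ = μ₂^(3/2) = 50.65300
γ₁ = μ₃/σ³ = -44.3 / 50.65300 ≈ -0.875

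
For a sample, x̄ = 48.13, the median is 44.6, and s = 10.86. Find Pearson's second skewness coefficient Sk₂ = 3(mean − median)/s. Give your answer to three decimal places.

0.975

Sk₂ = 3(48.13 − 44.6) / 10.86 = 3 × 3.5300 / 10.86
    = 10.5900 / 10.86 ≈ 0.975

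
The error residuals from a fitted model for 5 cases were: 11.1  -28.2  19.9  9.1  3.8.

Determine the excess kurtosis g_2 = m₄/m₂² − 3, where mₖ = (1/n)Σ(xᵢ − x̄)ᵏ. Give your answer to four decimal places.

x̄ = 3.1400
Σ(xᵢ − x̄)² = 1362.4120 ⇒ m₂ = 272.48240
Σ(xᵢ − x̄)⁴ = 1048888.3245 ⇒ m₄ = 209777.66490
m₂² = 74246.65831
g_2 = m₄/m₂² − 3 = 2.82542 − 3 ≈ -0.1746

-0.1746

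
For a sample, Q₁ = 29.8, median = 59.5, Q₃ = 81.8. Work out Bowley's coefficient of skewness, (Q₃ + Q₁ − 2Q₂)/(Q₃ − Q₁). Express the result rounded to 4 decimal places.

numerator: Q₃ + Q₁ − 2Q₂ = 81.8 + 29.8 − 2×59.5 = -7.4000
denominator: Q₃ − Q₁ = 81.8 − 29.8 = 52.0000
Bowley skewness = -7.4000 / 52.0000 ≈ -0.1423

-0.1423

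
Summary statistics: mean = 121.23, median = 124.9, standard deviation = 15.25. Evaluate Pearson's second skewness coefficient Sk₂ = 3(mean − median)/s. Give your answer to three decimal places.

Sk₂ = 3(121.23 − 124.9) / 15.25 = 3 × -3.6700 / 15.25
    = -11.0100 / 15.25 ≈ -0.722

-0.722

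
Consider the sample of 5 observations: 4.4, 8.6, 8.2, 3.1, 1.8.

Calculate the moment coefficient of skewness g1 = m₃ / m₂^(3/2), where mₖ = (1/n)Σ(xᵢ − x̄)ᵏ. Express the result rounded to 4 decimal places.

0.1480

x̄ = (4.4 + 8.6 + 8.2 + 3.1 + 1.8) / 5 = 5.2200
deviations (xᵢ − x̄): -0.8200, 3.3800, 2.9800, -2.1200, -3.4200
Σ(xᵢ − x̄)² = 37.1680 ⇒ m₂ = 37.1680/5 = 7.43360
Σ(xᵢ − x̄)³ = 14.9969 ⇒ m₃ = 14.9969/5 = 2.99938
m₂^(3/2) = 7.43360^(1.5) = 20.26743
g1 = m₃ / m₂^(3/2) = 2.99938 / 20.26743 ≈ 0.1480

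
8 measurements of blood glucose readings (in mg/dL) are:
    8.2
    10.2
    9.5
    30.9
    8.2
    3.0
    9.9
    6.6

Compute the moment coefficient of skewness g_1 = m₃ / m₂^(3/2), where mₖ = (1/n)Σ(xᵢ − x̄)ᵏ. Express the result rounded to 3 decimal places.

x̄ = (8.2 + 10.2 + 9.5 + 30.9 + 8.2 + 3.0 + 9.9 + 6.6) / 8 = 10.8125
deviations (xᵢ − x̄): -2.6125, -0.6125, -1.3125, 20.0875, -2.6125, -7.8125, -0.9125, -4.2125
Σ(xᵢ − x̄)² = 498.8688 ⇒ m₂ = 498.8688/8 = 62.35859
Σ(xᵢ − x̄)³ = 7514.9594 ⇒ m₃ = 7514.9594/8 = 939.36993
m₂^(3/2) = 62.35859^(1.5) = 492.42996
g_1 = m₃ / m₂^(3/2) = 939.36993 / 492.42996 ≈ 1.908

1.908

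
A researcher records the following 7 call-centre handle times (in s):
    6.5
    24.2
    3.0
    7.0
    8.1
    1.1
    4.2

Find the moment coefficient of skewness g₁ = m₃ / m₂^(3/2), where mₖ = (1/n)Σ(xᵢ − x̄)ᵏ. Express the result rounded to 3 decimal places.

x̄ = (6.5 + 24.2 + 3.0 + 7.0 + 8.1 + 1.1 + 4.2) / 7 = 7.7286
deviations (xᵢ − x̄): -1.2286, 16.4714, -4.7286, -0.7286, 0.3714, -6.6286, -3.5286
Σ(xᵢ − x̄)² = 352.2343 ⇒ m₂ = 352.2343/7 = 50.31918
Σ(xᵢ − x̄)³ = 4025.7323 ⇒ m₃ = 4025.7323/7 = 575.10462
m₂^(3/2) = 50.31918^(1.5) = 356.94424
g₁ = m₃ / m₂^(3/2) = 575.10462 / 356.94424 ≈ 1.611

1.611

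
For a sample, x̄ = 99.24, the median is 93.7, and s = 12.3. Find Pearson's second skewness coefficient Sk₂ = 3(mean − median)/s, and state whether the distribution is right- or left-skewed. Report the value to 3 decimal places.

1.351, right-skewed

Sk₂ = 3(99.24 − 93.7) / 12.3 = 3 × 5.5400 / 12.3
    = 16.6200 / 12.3 ≈ 1.351
Sk₂ > 0 ⇒ mean > median ⇒ right-skewed (positive skew).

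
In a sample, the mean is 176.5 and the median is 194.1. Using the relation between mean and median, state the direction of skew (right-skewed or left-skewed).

mean − median = 176.5 − 194.1 = -17.6
mean < median ⇒ the longer tail is on the left ⇒ left-skewed (negatively skewed).

left-skewed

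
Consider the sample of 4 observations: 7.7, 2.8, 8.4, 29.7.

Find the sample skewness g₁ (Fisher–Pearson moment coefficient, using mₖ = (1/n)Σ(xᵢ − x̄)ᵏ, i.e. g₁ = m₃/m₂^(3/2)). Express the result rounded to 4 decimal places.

x̄ = (7.7 + 2.8 + 8.4 + 29.7) / 4 = 12.1500
deviations (xᵢ − x̄): -4.4500, -9.3500, -3.7500, 17.5500
Σ(xᵢ − x̄)² = 429.2900 ⇒ m₂ = 429.2900/4 = 107.32250
Σ(xᵢ − x̄)³ = 4447.1880 ⇒ m₃ = 4447.1880/4 = 1111.79700
m₂^(3/2) = 107.32250^(1.5) = 1111.82432
g₁ = m₃ / m₂^(3/2) = 1111.79700 / 1111.82432 ≈ 1.0000

1.0000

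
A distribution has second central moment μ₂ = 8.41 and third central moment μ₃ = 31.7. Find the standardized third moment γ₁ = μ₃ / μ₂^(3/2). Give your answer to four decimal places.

σ = √μ₂ = √8.41 = 2.90000
σ³ = μ₂^(3/2) = 24.38900
γ₁ = μ₃/σ³ = 31.7 / 24.38900 ≈ 1.2998

1.2998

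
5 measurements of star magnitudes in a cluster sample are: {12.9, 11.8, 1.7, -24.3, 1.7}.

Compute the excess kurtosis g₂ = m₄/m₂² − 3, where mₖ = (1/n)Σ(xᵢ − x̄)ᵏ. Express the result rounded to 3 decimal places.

-0.334

x̄ = 0.7600
Σ(xᵢ − x̄)² = 899.0320 ⇒ m₂ = 179.80640
Σ(xᵢ − x̄)⁴ = 430965.9540 ⇒ m₄ = 86193.19081
m₂² = 32330.34148
g₂ = m₄/m₂² − 3 = 2.66602 − 3 ≈ -0.334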